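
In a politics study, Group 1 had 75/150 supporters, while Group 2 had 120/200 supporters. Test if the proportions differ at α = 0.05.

p̂₁ = 0.5, p̂₂ = 0.6, pooled p̂ = 0.557. z = -1.864. Critical: ±1.96. Fail to reject H₀.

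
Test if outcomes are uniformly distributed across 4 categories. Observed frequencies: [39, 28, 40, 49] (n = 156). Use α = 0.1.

Expected = 39 each. χ² = Σ(O-E)²/E = 5.692. df = 3, critical value = 6.251. Fail to reject H₀.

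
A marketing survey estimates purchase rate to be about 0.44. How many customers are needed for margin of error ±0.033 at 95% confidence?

n = z²p(1-p)/E² = 1.96²×0.44×0.56/0.033² = 869.2 → n = 870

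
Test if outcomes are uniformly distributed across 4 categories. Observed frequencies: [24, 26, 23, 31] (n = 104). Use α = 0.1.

Expected = 26 each. χ² = Σ(O-E)²/E = 1.462. df = 3, critical value = 6.251. Fail to reject H₀.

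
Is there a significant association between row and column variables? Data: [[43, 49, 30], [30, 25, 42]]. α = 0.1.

χ² = 9.367. df = 2, critical = 4.605. Reject H₀. Variables are dependent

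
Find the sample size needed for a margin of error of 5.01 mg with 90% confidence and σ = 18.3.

n = (z*σ/E)² = (1.645×18.3/5.01)² = 36.1 → n = 37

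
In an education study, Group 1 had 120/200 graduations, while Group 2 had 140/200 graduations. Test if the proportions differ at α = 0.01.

p̂₁ = 0.6, p̂₂ = 0.7, pooled p̂ = 0.65. z = -2.097. Critical: ±2.576. Fail to reject H₀.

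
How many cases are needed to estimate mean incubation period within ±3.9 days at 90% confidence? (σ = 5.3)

n = (z*σ/E)² = (1.645×5.3/3.9)² = 5.0 → n = 5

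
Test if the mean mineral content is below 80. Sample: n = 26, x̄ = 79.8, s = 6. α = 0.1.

t = (79.8 - 80)/(6/√26) = -0.17, df = 25. Critical t = -1.316. Fail to reject H₀.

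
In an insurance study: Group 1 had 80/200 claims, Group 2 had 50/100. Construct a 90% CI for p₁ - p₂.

p̂₁ = 0.4, p̂₂ = 0.5. Difference = -0.1. CI = (-0.2, 0.0)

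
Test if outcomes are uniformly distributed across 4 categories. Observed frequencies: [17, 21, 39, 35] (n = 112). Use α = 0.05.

Expected = 28 each. χ² = Σ(O-E)²/E = 12.143. df = 3, critical value = 7.815. Reject H₀.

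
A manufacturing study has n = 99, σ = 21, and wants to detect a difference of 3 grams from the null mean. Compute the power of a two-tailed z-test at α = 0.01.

SE = σ/√n = 21/√99 = 2.111. Non-centrality λ = d/SE = 3/2.111 = 1.421. Power ≈ Φ(λ - z_{α/2}) = Φ(1.421 - 2.576) = Φ(-1.155) = 0.124.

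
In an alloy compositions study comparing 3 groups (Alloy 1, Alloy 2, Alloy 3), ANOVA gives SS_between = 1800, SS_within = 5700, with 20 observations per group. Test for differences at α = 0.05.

df_between = 2, df_within = 57. F = MS_between/MS_within = 900.0/100.0 = 9.0. F_crit ≈ 3.159. Reject H₀. At least one mean differs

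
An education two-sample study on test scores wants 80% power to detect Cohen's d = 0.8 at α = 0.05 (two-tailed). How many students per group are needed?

z_{α/2} = 1.96, z_β = Φ⁻¹(0.8) = 0.842. For large effect (d = 0.8): n per group = 2(z_{α/2} + z_β)²/d² = 2(1.96 + 0.842)²/0.8² = 24.5 → 25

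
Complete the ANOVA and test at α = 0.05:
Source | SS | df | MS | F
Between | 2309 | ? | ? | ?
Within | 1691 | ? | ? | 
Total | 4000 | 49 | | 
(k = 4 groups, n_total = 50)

df_between = 3, df_within = 46. MS_between = 769.67, MS_within = 36.76. F = 20.937, F_crit ≈ 2.807. Reject H₀.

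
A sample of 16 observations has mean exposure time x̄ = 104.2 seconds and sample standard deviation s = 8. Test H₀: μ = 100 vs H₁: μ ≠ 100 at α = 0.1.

t = (x̄ - μ₀)/(s/√n) = (104.2 - 100)/(8/√16) = 2.1. df = 15, critical t = ±1.753. Reject H₀.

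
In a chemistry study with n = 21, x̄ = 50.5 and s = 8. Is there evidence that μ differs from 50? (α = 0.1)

t = (x̄ - μ₀)/(s/√n) = (50.5 - 50)/(8/√21) = 0.286. df = 20, critical t = ±1.725. Fail to reject H₀.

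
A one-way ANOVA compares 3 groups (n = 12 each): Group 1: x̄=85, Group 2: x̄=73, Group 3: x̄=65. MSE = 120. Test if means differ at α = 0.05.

Grand mean = 74.33. SS_between = 2432.0, MS_between = 1216.0. F = 10.133, F_crit ≈ 3.285. Reject H₀.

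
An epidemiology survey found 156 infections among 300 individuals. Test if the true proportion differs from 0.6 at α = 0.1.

p̂ = 0.52, p₀ = 0.6. z = (p̂ - p₀)/√(p₀(1-p₀)/n) = -2.828. Critical: ±1.645. Reject H₀.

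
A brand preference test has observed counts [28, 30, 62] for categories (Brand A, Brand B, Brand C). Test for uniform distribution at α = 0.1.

Expected = 40 each. χ² = Σ(O-E)²/E = 18.2. df = 2, critical value = 4.605. Reject H₀.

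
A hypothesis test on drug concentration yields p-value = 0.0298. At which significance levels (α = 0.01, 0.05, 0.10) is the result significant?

p = 0.0298. Significant at: α = 0.05, 0.1.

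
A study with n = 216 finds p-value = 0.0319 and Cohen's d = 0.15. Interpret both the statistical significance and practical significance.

Statistically significant (p = 0.0319 < 0.05). Cohen's d = 0.15 indicates a very small effect size. Both statistical and practical significance should be considered.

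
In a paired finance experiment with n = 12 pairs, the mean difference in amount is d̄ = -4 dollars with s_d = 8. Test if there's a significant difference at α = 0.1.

t = d̄/(s_d/√n) = -4/(8/√12) = -1.732. df = 11, critical t = ±1.796. Fail to reject H₀.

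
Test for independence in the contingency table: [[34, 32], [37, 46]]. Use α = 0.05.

χ² = 0.709. df = 1, critical = 3.841. Fail to reject H₀. No evidence of dependence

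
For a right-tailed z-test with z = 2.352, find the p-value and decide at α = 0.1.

p = P(Z > 2.352) = 1 - Φ(2.352) ≈ 0.0093. Since p < 0.1, reject H₀ (significant) at α = 0.1.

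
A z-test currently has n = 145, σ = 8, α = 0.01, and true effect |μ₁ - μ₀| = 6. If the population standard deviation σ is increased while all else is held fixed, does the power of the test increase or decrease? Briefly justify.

Power decreases: a larger σ inflates the standard error σ/√n, pulling the sampling distribution under H₁ back toward the critical value.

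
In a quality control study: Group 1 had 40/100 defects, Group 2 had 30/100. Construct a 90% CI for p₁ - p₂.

p̂₁ = 0.4, p̂₂ = 0.3. Difference = 0.1. CI = (-0.01, 0.21)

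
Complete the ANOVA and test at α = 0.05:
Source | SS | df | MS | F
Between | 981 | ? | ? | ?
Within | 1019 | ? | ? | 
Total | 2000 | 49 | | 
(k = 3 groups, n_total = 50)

df_between = 2, df_within = 47. MS_between = 490.5, MS_within = 21.68. F = 22.624, F_crit ≈ 3.195. Reject H₀.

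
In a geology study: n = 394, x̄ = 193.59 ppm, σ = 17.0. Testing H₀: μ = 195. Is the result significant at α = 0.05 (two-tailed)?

z = (193.59 - 195)/(17.0/√394) = -1.646. Since |z| ≤ 1.96, not significant at α = 0.05.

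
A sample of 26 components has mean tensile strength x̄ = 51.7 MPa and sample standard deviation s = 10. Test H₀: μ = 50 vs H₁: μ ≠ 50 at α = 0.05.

t = (x̄ - μ₀)/(s/√n) = (51.7 - 50)/(10/√26) = 0.867. df = 25, critical t = ±2.06. Fail to reject H₀.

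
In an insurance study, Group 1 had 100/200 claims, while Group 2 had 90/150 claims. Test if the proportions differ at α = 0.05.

p̂₁ = 0.5, p̂₂ = 0.6, pooled p̂ = 0.543. z = -1.858. Critical: ±1.96. Fail to reject H₀.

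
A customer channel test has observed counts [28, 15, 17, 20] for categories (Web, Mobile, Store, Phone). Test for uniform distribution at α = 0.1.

Expected = 20 each. χ² = Σ(O-E)²/E = 4.9. df = 3, critical value = 6.251. Fail to reject H₀.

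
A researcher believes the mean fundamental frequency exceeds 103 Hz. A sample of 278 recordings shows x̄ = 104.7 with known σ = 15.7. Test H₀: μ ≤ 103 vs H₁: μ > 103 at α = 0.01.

z = 1.805. Critical value: 2.33. Fail to reject H₀.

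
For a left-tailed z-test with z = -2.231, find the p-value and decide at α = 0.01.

p = P(Z < -2.231) = Φ(-2.231) ≈ 0.0128. Since p ≥ 0.01, fail to reject H₀ (not significant) at α = 0.01.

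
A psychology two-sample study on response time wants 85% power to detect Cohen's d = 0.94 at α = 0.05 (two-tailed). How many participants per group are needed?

z_{α/2} = 1.96, z_β = Φ⁻¹(0.85) = 1.036. For large effect (d = 0.94): n per group = 2(z_{α/2} + z_β)²/d² = 2(1.96 + 1.036)²/0.94² = 20.3 → 21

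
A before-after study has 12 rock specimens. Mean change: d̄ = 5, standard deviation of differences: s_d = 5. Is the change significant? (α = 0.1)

t = d̄/(s_d/√n) = 5/(5/√12) = 3.464. df = 11, critical t = ±1.796. Reject H₀.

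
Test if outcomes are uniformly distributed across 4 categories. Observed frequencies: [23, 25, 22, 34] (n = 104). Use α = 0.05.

Expected = 26 each. χ² = Σ(O-E)²/E = 3.462. df = 3, critical value = 7.815. Fail to reject H₀.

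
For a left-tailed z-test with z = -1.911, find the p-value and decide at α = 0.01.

p = P(Z < -1.911) = Φ(-1.911) ≈ 0.028. Since p ≥ 0.01, fail to reject H₀ (not significant) at α = 0.01.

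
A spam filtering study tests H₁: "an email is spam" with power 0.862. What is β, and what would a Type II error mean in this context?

β = 1 - power = 1 - 0.862 = 0.138. A Type II error is failing to reject H₀ when H₀ is false (false negative) — here, failing to conclude that an email is spam when in fact it is true. Consequence: a spam email lands in the inbox.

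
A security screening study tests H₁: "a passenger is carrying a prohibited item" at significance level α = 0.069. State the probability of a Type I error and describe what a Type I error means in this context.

P(Type I error) = α = 0.069. A Type I error is rejecting H₀ when H₀ is actually true (false positive) — here, concluding that a passenger is carrying a prohibited item when in fact this is not the case. Consequence: detaining an innocent passenger — delay and inconvenience.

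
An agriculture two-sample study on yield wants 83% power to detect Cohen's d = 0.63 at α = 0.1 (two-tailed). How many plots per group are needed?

z_{α/2} = 1.645, z_β = Φ⁻¹(0.83) = 0.954. For medium effect (d = 0.63): n per group = 2(z_{α/2} + z_β)²/d² = 2(1.645 + 0.954)²/0.63² = 34.04 → 35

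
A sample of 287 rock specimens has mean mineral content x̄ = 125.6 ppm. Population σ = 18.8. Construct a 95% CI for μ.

CI = x̄ ± z*(σ/√n) = 125.6 ± 1.96(18.8/√287) = 125.6 ± 2.18 = (123.42, 127.78)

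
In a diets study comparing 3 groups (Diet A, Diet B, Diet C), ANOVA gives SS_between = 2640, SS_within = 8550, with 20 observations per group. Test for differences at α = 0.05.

df_between = 2, df_within = 57. F = MS_between/MS_within = 1320.0/150.0 = 8.8. F_crit ≈ 3.159. Reject H₀. At least one mean differs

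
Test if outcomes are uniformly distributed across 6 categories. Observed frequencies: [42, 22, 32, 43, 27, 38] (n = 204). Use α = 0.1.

Expected = 34 each. χ² = Σ(O-E)²/E = 10.529. df = 5, critical value = 9.236. Reject H₀.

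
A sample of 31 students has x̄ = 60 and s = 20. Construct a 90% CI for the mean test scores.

CI = x̄ ± t*(s/√n) = 60 ± 1.697(20/√31) = (53.9, 66.1)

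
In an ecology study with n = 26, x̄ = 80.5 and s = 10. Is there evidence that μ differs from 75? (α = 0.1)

t = (x̄ - μ₀)/(s/√n) = (80.5 - 75)/(10/√26) = 2.804. df = 25, critical t = ±1.708. Reject H₀.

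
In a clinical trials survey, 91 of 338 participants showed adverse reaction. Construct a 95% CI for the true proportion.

p̂ = 0.269. CI = p̂ ± z*√(p̂(1-p̂)/n) = (0.222, 0.317)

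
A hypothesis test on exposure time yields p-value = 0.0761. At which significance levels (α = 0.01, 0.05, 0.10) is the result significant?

p = 0.0761. Significant at: α = 0.1.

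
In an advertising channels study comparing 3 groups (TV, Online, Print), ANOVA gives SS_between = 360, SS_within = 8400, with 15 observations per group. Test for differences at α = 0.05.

df_between = 2, df_within = 42. F = MS_between/MS_within = 180.0/200.0 = 0.9. F_crit ≈ 3.22. Fail to reject H₀.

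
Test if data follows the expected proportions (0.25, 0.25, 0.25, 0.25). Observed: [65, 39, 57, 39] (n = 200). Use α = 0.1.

Expected: [50.0, 50.0, 50.0, 50.0]. χ² = 10.32. df = 3, critical = 6.251. Reject H₀.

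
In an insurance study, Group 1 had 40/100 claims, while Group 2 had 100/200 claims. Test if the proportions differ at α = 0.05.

p̂₁ = 0.4, p̂₂ = 0.5, pooled p̂ = 0.467. z = -1.637. Critical: ±1.96. Fail to reject H₀.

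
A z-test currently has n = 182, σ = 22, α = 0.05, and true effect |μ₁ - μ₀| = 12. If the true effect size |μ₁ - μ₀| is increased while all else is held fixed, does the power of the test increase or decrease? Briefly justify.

Power increases: a larger true effect increases the non-centrality λ = |μ₁ - μ₀|/(σ/√n).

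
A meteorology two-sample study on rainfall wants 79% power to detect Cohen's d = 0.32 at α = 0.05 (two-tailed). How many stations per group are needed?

z_{α/2} = 1.96, z_β = Φ⁻¹(0.79) = 0.806. For small effect (d = 0.32): n per group = 2(z_{α/2} + z_β)²/d² = 2(1.96 + 0.806)²/0.32² = 149.4 → 150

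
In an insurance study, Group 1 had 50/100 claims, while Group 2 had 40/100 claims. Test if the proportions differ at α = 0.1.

p̂₁ = 0.5, p̂₂ = 0.4, pooled p̂ = 0.45. z = 1.421. Critical: ±1.645. Fail to reject H₀.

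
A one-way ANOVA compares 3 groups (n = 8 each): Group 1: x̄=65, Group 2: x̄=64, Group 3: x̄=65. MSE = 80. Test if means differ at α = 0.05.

Grand mean = 64.67. SS_between = 5.33, MS_between = 2.67. F = 0.033, F_crit ≈ 3.467. Fail to reject H₀.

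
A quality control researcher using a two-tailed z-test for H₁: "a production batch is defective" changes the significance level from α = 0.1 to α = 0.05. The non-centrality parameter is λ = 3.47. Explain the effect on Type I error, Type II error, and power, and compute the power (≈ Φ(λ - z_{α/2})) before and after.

Decreasing α from 0.1 to 0.05:
• Type I error rate decreases (α is the Type I rate by definition).
• Critical value moves from z_{α/2} = 1.645 to 1.96, so power = Φ(λ - z_{α/2}) goes from Φ(3.47 - 1.645) = 0.966 to Φ(3.47 - 1.96) = 0.934.
• Type II error rate β = 1 - power therefore increases (0.034 → 0.066).
Appropriate when false positives are costly — here, scrapping a good batch — wasted material and cost for no reason.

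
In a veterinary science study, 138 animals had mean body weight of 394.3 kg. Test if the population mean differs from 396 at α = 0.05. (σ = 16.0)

z = (x̄ - μ₀)/(σ/√n) = (394.3 - 396)/(16.0/√138) = -1.248. Critical value: ±1.96. Since |-1.248| ≤ 1.96, Fail to reject H₀.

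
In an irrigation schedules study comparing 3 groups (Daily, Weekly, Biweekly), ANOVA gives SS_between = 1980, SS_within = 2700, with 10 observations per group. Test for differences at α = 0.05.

df_between = 2, df_within = 27. F = MS_between/MS_within = 990.0/100.0 = 9.9. F_crit ≈ 3.354. Reject H₀. At least one mean differs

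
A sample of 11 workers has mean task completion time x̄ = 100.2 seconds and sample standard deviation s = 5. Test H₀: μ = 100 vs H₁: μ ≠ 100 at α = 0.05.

t = (x̄ - μ₀)/(s/√n) = (100.2 - 100)/(5/√11) = 0.133. df = 10, critical t = ±2.228. Fail to reject H₀.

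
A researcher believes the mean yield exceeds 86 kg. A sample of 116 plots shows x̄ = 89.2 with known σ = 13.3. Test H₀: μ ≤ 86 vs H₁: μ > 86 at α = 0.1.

z = 2.591. Critical value: 1.28. Reject H₀.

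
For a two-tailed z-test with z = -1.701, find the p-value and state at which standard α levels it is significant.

p = 2·P(Z > |-1.701|) = 2·(1 - Φ(1.701)) ≈ 0.0889. Significant at α = 0.1.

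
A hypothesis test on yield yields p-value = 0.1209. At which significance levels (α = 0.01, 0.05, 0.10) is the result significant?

p = 0.1209. Not significant at any of the given levels.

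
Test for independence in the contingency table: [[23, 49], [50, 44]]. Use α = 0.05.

χ² = 7.471. df = 1, critical = 3.841. Reject H₀. Variables are dependent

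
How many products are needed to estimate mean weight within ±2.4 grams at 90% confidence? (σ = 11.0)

n = (z*σ/E)² = (1.645×11.0/2.4)² = 56.8 → n = 57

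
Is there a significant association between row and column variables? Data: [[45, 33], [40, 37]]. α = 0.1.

χ² = 0.516. df = 1, critical = 2.706. Fail to reject H₀. No evidence of dependence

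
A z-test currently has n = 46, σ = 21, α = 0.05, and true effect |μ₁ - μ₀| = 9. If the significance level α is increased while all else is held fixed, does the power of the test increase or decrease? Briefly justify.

Power increases: a larger α lowers the critical value, so more of the H₁ sampling distribution falls in the rejection region.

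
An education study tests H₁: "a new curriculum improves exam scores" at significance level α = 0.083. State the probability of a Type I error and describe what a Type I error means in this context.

P(Type I error) = α = 0.083. A Type I error is rejecting H₀ when H₀ is actually true (false positive) — here, concluding that a new curriculum improves exam scores when in fact this is not the case. Consequence: adopting a curriculum that gives no real benefit — disruption for nothing.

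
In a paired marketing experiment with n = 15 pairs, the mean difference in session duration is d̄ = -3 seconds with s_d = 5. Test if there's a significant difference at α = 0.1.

t = d̄/(s_d/√n) = -3/(5/√15) = -2.324. df = 14, critical t = ±1.761. Reject H₀.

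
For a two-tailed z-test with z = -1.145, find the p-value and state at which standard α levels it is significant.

p = 2·P(Z > |-1.145|) = 2·(1 - Φ(1.145)) ≈ 0.2522. Not significant at any standard level.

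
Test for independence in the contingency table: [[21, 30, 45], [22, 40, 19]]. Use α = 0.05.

χ² = 10.821. df = 2, critical = 5.991. Reject H₀. Variables are dependent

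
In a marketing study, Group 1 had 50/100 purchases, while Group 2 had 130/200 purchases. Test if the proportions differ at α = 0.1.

p̂₁ = 0.5, p̂₂ = 0.65, pooled p̂ = 0.6. z = -2.5. Critical: ±1.645. Reject H₀.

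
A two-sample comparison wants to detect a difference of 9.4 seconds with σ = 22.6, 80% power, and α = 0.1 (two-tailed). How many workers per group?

n per group = 2(z_α/2 + z_β)²σ²/d² = 2×(1.645 + 0.84)²×22.6²/9.4² = 71.4 → n = 72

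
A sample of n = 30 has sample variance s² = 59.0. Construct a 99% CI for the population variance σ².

df = 29. χ²_{0.005} = 52.336, χ²_{0.995} = 13.121. CI for σ² = ((n-1)s²/χ²_{α/2}, (n-1)s²/χ²_{1-α/2}) = (29·59.0/52.336, 29·59.0/13.121) = (32.69, 130.4)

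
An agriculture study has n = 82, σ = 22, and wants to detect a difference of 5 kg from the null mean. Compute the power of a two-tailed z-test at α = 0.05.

SE = σ/√n = 22/√82 = 2.429. Non-centrality λ = d/SE = 5/2.429 = 2.058. Power ≈ Φ(λ - z_{α/2}) = Φ(2.058 - 1.96) = Φ(0.098) = 0.539.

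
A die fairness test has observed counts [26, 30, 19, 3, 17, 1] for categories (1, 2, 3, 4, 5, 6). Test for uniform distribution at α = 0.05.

Expected = 16 each. χ² = Σ(O-E)²/E = 43.75. df = 5, critical value = 11.07. Reject H₀.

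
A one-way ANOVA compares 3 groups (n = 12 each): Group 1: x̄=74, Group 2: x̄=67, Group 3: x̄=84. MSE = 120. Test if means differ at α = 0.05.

Grand mean = 75.0. SS_between = 1752.0, MS_between = 876.0. F = 7.3, F_crit ≈ 3.285. Reject H₀.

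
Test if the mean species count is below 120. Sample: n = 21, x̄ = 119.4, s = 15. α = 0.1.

t = (119.4 - 120)/(15/√21) = -0.183, df = 20. Critical t = -1.325. Fail to reject H₀.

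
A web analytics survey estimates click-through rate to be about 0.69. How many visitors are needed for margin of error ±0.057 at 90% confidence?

n = z²p(1-p)/E² = 1.645²×0.69×0.31/0.057² = 178.2 → n = 179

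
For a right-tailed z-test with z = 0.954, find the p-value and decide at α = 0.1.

p = P(Z > 0.954) = 1 - Φ(0.954) ≈ 0.17. Since p ≥ 0.1, fail to reject H₀ (not significant) at α = 0.1.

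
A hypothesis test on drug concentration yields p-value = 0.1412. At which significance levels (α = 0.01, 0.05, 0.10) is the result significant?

p = 0.1412. Not significant at any of the given levels.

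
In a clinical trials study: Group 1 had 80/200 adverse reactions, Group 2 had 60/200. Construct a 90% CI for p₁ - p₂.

p̂₁ = 0.4, p̂₂ = 0.3. Difference = 0.1. CI = (0.022, 0.178)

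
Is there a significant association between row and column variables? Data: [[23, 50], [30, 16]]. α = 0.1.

χ² = 12.982. df = 1, critical = 2.706. Reject H₀. Variables are dependent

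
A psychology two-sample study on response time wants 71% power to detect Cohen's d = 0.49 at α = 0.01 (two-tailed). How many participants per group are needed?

z_{α/2} = 2.576, z_β = Φ⁻¹(0.71) = 0.553. For small effect (d = 0.49): n per group = 2(z_{α/2} + z_β)²/d² = 2(2.576 + 0.553)²/0.49² = 81.6 → 82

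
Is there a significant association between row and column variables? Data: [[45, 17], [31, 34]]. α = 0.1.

χ² = 8.179. df = 1, critical = 2.706. Reject H₀. Variables are dependent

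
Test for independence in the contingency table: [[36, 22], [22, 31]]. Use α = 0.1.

χ² = 4.692. df = 1, critical = 2.706. Reject H₀. Variables are dependent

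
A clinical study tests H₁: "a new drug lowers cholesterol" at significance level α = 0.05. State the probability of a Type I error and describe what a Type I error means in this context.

P(Type I error) = α = 0.05. A Type I error is rejecting H₀ when H₀ is actually true (false positive) — here, concluding that a new drug lowers cholesterol when in fact this is not the case. Consequence: approving an ineffective drug — patients take a useless medication and may skip effective alternatives.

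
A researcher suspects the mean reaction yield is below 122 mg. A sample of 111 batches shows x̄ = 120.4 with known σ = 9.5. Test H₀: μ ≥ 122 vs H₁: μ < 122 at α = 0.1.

z = -1.774. Critical value: -1.28. Reject H₀.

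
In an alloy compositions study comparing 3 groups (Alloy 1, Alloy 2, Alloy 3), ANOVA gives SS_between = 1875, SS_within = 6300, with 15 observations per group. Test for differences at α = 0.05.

df_between = 2, df_within = 42. F = MS_between/MS_within = 937.5/150.0 = 6.25. F_crit ≈ 3.22. Reject H₀. At least one mean differs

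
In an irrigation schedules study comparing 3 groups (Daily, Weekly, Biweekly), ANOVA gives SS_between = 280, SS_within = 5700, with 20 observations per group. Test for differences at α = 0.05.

df_between = 2, df_within = 57. F = MS_between/MS_within = 140.0/100.0 = 1.4. F_crit ≈ 3.159. Fail to reject H₀.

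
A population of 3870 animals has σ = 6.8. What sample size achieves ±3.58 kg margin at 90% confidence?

Without FPC: n₀ = (1.645×6.8/3.58)² = 9.763. With FPC: n = n₀N/(n₀+N-1) = 9.7 → n = 10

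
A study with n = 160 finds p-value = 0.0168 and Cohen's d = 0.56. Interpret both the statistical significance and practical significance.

Statistically significant (p = 0.0168 < 0.05). Cohen's d = 0.56 indicates a medium effect size. Both statistical and practical significance should be considered.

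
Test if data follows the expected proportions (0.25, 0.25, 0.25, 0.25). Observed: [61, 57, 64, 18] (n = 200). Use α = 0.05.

Expected: [50.0, 50.0, 50.0, 50.0]. χ² = 27.8. df = 3, critical = 7.815. Reject H₀.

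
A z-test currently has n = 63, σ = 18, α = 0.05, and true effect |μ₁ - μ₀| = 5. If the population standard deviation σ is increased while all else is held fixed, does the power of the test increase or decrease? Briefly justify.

Power decreases: a larger σ inflates the standard error σ/√n, pulling the sampling distribution under H₁ back toward the critical value.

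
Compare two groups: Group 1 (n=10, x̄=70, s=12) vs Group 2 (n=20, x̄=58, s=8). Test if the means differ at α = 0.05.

Pooled sp = 9.47. t = 3.271, df = 28. Critical t = ±2.048. Reject H₀.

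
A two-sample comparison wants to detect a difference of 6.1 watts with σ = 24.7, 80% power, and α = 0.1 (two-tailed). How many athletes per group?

n per group = 2(z_α/2 + z_β)²σ²/d² = 2×(1.645 + 0.84)²×24.7²/6.1² = 202.5 → n = 203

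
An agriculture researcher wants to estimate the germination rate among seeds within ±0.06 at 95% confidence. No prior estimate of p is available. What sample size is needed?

Conservative approach: use p = 0.5 (maximizes p(1-p) = 0.25). n = z²(0.25)/E² = 1.96²×0.25/0.06² = 266.8 → n = 267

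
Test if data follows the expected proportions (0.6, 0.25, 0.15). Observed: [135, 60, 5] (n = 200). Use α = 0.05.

Expected: [120.0, 50.0, 30.0]. χ² = 24.708. df = 2, critical = 5.991. Reject H₀.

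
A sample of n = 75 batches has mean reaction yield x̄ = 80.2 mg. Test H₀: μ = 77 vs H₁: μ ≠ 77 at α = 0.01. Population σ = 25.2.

z = (x̄ - μ₀)/(σ/√n) = (80.2 - 77)/(25.2/√75) = 1.1. Critical value: ±2.576. Since |1.1| ≤ 2.576, Fail to reject H₀.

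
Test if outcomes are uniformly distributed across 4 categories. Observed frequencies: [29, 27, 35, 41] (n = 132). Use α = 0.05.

Expected = 33 each. χ² = Σ(O-E)²/E = 3.636. df = 3, critical value = 7.815. Fail to reject H₀.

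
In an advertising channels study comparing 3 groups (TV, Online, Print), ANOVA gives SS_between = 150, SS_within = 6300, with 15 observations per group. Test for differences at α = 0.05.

df_between = 2, df_within = 42. F = MS_between/MS_within = 75.0/150.0 = 0.5. F_crit ≈ 3.22. Fail to reject H₀.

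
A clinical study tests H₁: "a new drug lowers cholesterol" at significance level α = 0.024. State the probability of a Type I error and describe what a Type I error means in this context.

P(Type I error) = α = 0.024. A Type I error is rejecting H₀ when H₀ is actually true (false positive) — here, concluding that a new drug lowers cholesterol when in fact this is not the case. Consequence: approving an ineffective drug — patients take a useless medication and may skip effective alternatives.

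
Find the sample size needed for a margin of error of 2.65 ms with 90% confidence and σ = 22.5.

n = (z*σ/E)² = (1.645×22.5/2.65)² = 195.1 → n = 196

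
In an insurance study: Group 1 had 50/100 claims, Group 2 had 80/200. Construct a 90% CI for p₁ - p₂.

p̂₁ = 0.5, p̂₂ = 0.4. Difference = 0.1. CI = (-0.0, 0.2)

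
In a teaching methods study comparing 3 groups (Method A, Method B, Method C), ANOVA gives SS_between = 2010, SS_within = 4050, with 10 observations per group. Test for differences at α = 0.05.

df_between = 2, df_within = 27. F = MS_between/MS_within = 1005.0/150.0 = 6.7. F_crit ≈ 3.354. Reject H₀. At least one mean differs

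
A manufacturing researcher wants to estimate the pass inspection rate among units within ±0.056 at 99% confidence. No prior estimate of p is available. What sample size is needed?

Conservative approach: use p = 0.5 (maximizes p(1-p) = 0.25). n = z²(0.25)/E² = 2.576²×0.25/0.056² = 529.0 → n = 529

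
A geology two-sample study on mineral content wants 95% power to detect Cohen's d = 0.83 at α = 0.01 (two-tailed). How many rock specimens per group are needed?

z_{α/2} = 2.576, z_β = Φ⁻¹(0.95) = 1.645. For large effect (d = 0.83): n per group = 2(z_{α/2} + z_β)²/d² = 2(2.576 + 1.645)²/0.83² = 51.7 → 52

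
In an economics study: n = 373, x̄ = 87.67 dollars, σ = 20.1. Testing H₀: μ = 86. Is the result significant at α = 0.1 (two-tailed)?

z = (87.67 - 86)/(20.1/√373) = 1.605. Since |z| ≤ 1.645, not significant at α = 0.1.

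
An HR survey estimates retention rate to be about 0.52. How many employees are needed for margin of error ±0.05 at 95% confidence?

n = z²p(1-p)/E² = 1.96²×0.52×0.48/0.05² = 383.5 → n = 384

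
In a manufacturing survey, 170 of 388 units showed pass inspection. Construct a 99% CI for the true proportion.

p̂ = 0.438. CI = p̂ ± z*√(p̂(1-p̂)/n) = (0.373, 0.503)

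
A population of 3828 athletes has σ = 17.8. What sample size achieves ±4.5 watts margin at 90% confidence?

Without FPC: n₀ = (1.645×17.8/4.5)² = 42.34. With FPC: n = n₀N/(n₀+N-1) = 41.9 → n = 42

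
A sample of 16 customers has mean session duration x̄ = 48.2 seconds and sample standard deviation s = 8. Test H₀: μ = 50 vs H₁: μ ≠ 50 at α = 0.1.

t = (x̄ - μ₀)/(s/√n) = (48.2 - 50)/(8/√16) = -0.9. df = 15, critical t = ±1.753. Fail to reject H₀.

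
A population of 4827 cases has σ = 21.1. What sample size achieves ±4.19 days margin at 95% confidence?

Without FPC: n₀ = (1.96×21.1/4.19)² = 97.42. With FPC: n = n₀N/(n₀+N-1) = 95.5 → n = 96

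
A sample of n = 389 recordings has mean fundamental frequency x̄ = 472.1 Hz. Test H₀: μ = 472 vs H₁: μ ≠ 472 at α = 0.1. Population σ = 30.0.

z = (x̄ - μ₀)/(σ/√n) = (472.1 - 472)/(30.0/√389) = 0.066. Critical value: ±1.645. Since |0.066| ≤ 1.645, Fail to reject H₀.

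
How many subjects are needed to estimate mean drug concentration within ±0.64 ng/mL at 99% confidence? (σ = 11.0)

n = (z*σ/E)² = (2.576×11.0/0.64)² = 1960.3 → n = 1961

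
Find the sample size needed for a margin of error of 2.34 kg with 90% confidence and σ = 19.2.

n = (z*σ/E)² = (1.645×19.2/2.34)² = 182.2 → n = 183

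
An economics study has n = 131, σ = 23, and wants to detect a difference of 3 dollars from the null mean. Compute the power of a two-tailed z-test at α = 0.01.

SE = σ/√n = 23/√131 = 2.01. Non-centrality λ = d/SE = 3/2.01 = 1.493. Power ≈ Φ(λ - z_{α/2}) = Φ(1.493 - 2.576) = Φ(-1.083) = 0.139.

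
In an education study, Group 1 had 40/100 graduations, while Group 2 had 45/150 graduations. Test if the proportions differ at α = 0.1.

p̂₁ = 0.4, p̂₂ = 0.3, pooled p̂ = 0.34. z = 1.635. Critical: ±1.645. Fail to reject H₀.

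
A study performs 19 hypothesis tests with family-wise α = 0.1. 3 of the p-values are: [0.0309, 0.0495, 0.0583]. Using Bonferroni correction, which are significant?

Bonferroni α = 0.1/19 = 0.00526. None of the given p-values are significant.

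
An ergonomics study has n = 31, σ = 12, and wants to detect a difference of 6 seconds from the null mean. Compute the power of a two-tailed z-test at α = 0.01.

SE = σ/√n = 12/√31 = 2.155. Non-centrality λ = d/SE = 6/2.155 = 2.784. Power ≈ Φ(λ - z_{α/2}) = Φ(2.784 - 2.576) = Φ(0.208) = 0.582.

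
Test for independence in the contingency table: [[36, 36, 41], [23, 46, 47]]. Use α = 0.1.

χ² = 4.454. df = 2, critical = 4.605. Fail to reject H₀. No evidence of dependence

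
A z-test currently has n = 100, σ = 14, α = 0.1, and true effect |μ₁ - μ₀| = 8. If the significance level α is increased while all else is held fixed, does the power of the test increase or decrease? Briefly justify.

Power increases: a larger α lowers the critical value, so more of the H₁ sampling distribution falls in the rejection region.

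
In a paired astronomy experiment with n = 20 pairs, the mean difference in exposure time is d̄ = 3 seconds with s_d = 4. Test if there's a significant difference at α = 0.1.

t = d̄/(s_d/√n) = 3/(4/√20) = 3.354. df = 19, critical t = ±1.729. Reject H₀.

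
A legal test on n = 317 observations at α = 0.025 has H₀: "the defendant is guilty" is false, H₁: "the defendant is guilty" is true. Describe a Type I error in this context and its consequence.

Type I error: rejecting H₀ when it is true — concluding that the defendant is guilty when in fact it is not. Consequence: convicting an innocent person.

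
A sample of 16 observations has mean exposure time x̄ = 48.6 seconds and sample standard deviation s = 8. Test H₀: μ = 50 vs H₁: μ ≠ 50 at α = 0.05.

t = (x̄ - μ₀)/(s/√n) = (48.6 - 50)/(8/√16) = -0.7. df = 15, critical t = ±2.131. Fail to reject H₀.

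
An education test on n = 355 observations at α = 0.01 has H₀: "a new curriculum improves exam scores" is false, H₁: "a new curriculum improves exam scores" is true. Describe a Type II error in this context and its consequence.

Type II error: failing to reject H₀ when it is false — concluding that a new curriculum improves exam scores is not supported when in fact it is. Consequence: keeping the old curriculum when the new one would have helped students.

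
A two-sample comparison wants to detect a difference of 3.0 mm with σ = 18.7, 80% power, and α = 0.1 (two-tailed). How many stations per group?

n per group = 2(z_α/2 + z_β)²σ²/d² = 2×(1.645 + 0.84)²×18.7²/3.0² = 479.9 → n = 480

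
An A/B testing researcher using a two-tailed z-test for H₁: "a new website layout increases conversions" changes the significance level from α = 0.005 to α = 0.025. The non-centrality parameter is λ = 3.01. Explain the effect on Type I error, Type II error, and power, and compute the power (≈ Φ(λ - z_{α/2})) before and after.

Increasing α from 0.005 to 0.025:
• Type I error rate increases (α is the Type I rate by definition).
• Critical value moves from z_{α/2} = 2.807 to 2.241, so power = Φ(λ - z_{α/2}) goes from Φ(3.01 - 2.807) = 0.58 to Φ(3.01 - 2.241) = 0.779.
• Type II error rate β = 1 - power therefore decreases (0.42 → 0.221).
Appropriate when false negatives are costly — here, discarding a layout that would have improved conversions — lost revenue.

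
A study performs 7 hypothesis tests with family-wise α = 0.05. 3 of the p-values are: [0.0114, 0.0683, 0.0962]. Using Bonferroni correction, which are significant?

Bonferroni α = 0.05/7 = 0.00714. None of the given p-values are significant.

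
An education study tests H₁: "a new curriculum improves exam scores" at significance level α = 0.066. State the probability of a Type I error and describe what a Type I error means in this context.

P(Type I error) = α = 0.066. A Type I error is rejecting H₀ when H₀ is actually true (false positive) — here, concluding that a new curriculum improves exam scores when in fact this is not the case. Consequence: adopting a curriculum that gives no real benefit — disruption for nothing.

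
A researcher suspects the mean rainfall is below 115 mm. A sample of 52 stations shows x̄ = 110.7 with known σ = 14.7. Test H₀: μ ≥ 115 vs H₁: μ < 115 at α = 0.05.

z = -2.109. Critical value: -1.645. Reject H₀.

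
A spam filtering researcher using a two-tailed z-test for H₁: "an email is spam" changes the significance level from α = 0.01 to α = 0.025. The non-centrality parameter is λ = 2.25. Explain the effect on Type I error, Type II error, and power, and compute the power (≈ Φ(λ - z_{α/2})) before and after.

Increasing α from 0.01 to 0.025:
• Type I error rate increases (α is the Type I rate by definition).
• Critical value moves from z_{α/2} = 2.576 to 2.241, so power = Φ(λ - z_{α/2}) goes from Φ(2.25 - 2.576) = 0.372 to Φ(2.25 - 2.241) = 0.504.
• Type II error rate β = 1 - power therefore decreases (0.628 → 0.496).
Appropriate when false negatives are costly — here, a spam email lands in the inbox.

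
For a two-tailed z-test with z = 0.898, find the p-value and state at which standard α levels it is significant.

p = 2·P(Z > |0.898|) = 2·(1 - Φ(0.898)) ≈ 0.3692. Not significant at any standard level.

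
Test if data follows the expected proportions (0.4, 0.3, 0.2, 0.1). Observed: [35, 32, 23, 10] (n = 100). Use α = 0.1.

Expected: [40.0, 30.0, 20.0, 10.0]. χ² = 1.208. df = 3, critical = 6.251. Fail to reject H₀.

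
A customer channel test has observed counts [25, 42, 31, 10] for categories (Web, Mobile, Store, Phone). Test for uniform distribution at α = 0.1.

Expected = 27 each. χ² = Σ(O-E)²/E = 19.778. df = 3, critical value = 6.251. Reject H₀.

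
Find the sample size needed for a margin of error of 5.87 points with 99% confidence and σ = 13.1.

n = (z*σ/E)² = (2.576×13.1/5.87)² = 33.05 → n = 34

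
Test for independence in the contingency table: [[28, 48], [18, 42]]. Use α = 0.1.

χ² = 0.701. df = 1, critical = 2.706. Fail to reject H₀. No evidence of dependence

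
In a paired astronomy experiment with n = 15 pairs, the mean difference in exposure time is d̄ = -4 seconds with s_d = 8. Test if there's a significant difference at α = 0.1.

t = d̄/(s_d/√n) = -4/(8/√15) = -1.936. df = 14, critical t = ±1.761. Reject H₀.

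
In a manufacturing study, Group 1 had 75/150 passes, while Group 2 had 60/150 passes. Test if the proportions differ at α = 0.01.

p̂₁ = 0.5, p̂₂ = 0.4, pooled p̂ = 0.45. z = 1.741. Critical: ±2.576. Fail to reject H₀.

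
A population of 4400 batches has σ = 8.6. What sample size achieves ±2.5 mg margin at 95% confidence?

Without FPC: n₀ = (1.96×8.6/2.5)² = 45.46. With FPC: n = n₀N/(n₀+N-1) = 45.01 → n = 46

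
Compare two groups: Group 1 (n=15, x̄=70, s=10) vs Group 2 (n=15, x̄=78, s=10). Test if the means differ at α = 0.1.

Pooled sp = 10.0. t = -2.191, df = 28. Critical t = ±1.701. Reject H₀.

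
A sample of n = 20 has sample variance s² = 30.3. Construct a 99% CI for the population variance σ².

df = 19. χ²_{0.005} = 38.582, χ²_{0.995} = 6.844. CI for σ² = ((n-1)s²/χ²_{α/2}, (n-1)s²/χ²_{1-α/2}) = (19·30.3/38.582, 19·30.3/6.844) = (14.92, 84.12)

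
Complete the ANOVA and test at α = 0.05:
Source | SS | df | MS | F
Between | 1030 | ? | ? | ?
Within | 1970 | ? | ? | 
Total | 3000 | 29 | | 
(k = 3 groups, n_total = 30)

df_between = 2, df_within = 27. MS_between = 515.0, MS_within = 72.96. F = 7.058, F_crit ≈ 3.354. Reject H₀.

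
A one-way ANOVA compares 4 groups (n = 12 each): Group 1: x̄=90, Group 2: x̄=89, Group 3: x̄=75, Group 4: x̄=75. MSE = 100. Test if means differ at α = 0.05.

Grand mean = 82.25. SS_between = 2529.0, MS_between = 843.0. F = 8.43, F_crit ≈ 2.816. Reject H₀.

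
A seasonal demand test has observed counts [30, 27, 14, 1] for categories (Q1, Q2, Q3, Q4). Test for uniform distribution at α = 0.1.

Expected = 18 each. χ² = Σ(O-E)²/E = 29.444. df = 3, critical value = 6.251. Reject H₀.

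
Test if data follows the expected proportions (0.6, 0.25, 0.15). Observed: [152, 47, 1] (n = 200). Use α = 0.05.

Expected: [120.0, 50.0, 30.0]. χ² = 36.747. df = 2, critical = 5.991. Reject H₀.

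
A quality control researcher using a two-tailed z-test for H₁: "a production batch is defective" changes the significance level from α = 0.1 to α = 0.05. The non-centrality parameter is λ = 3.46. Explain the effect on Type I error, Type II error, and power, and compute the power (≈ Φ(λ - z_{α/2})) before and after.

Decreasing α from 0.1 to 0.05:
• Type I error rate decreases (α is the Type I rate by definition).
• Critical value moves from z_{α/2} = 1.645 to 1.96, so power = Φ(λ - z_{α/2}) goes from Φ(3.46 - 1.645) = 0.965 to Φ(3.46 - 1.96) = 0.933.
• Type II error rate β = 1 - power therefore increases (0.035 → 0.067).
Appropriate when false positives are costly — here, scrapping a good batch — wasted material and cost for no reason.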